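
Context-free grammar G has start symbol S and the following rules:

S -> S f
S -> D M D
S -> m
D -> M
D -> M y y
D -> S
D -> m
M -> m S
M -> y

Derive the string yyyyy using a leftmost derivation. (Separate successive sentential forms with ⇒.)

S⇒DMD⇒MMD⇒yMD⇒yyD⇒yyMyy⇒yyyyy

S ⇒ DMD   [S -> D M D]
DMD ⇒ MMD   [D -> M]
MMD ⇒ yMD   [M -> y]
yMD ⇒ yyD   [M -> y]
yyD ⇒ yyMyy   [D -> M y y]
yyMyy ⇒ yyyyy   [M -> y]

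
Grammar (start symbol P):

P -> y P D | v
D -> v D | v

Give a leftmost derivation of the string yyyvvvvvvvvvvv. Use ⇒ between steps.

P ⇒ yPD ⇒ yyPDD ⇒ yyyPDDD ⇒ yyyvDDD ⇒ yyyvvDD ⇒ yyyvvvDD ⇒ yyyvvvvDD ⇒ yyyvvvvvDD ⇒ yyyvvvvvvDD ⇒ yyyvvvvvvvDD ⇒ yyyvvvvvvvvDD ⇒ yyyvvvvvvvvvDD ⇒ yyyvvvvvvvvvvD ⇒ yyyvvvvvvvvvvv

P ⇒ yPD   [P -> y P D]
yPD ⇒ yyPDD   [P -> y P D]
yyPDD ⇒ yyyPDDD   [P -> y P D]
yyyPDDD ⇒ yyyvDDD   [P -> v]
yyyvDDD ⇒ yyyvvDD   [D -> v]
yyyvvDD ⇒ yyyvvvDD   [D -> v D]
yyyvvvDD ⇒ yyyvvvvDD   [D -> v D]
yyyvvvvDD ⇒ yyyvvvvvDD   [D -> v D]
yyyvvvvvDD ⇒ yyyvvvvvvDD   [D -> v D]
yyyvvvvvvDD ⇒ yyyvvvvvvvDD   [D -> v D]
yyyvvvvvvvDD ⇒ yyyvvvvvvvvDD   [D -> v D]
yyyvvvvvvvvDD ⇒ yyyvvvvvvvvvDD   [D -> v D]
yyyvvvvvvvvvDD ⇒ yyyvvvvvvvvvvD   [D -> v]
yyyvvvvvvvvvvD ⇒ yyyvvvvvvvvvvv   [D -> v]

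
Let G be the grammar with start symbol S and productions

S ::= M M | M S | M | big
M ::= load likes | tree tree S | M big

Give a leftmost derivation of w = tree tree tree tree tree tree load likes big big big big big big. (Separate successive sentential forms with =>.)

S => M   [S ::= M]
M => M big   [M ::= M big]
M big => M big big   [M ::= M big]
M big big => tree tree S big big   [M ::= tree tree S]
tree tree S big big => tree tree M S big big   [S ::= M S]
tree tree M S big big => tree tree M big S big big   [M ::= M big]
tree tree M big S big big => tree tree M big big S big big   [M ::= M big]
tree tree M big big S big big => tree tree tree tree S big big S big big   [M ::= tree tree S]
tree tree tree tree S big big S big big => tree tree tree tree M S big big S big big   [S ::= M S]
tree tree tree tree M S big big S big big => tree tree tree tree tree tree S S big big S big big   [M ::= tree tree S]
tree tree tree tree tree tree S S big big S big big => tree tree tree tree tree tree M S big big S big big   [S ::= M]
tree tree tree tree tree tree M S big big S big big => tree tree tree tree tree tree load likes S big big S big big   [M ::= load likes]
tree tree tree tree tree tree load likes S big big S big big => tree tree tree tree tree tree load likes big big big S big big   [S ::= big]
tree tree tree tree tree tree load likes big big big S big big => tree tree tree tree tree tree load likes big big big big big big   [S ::= big]

S => M => M big => M big big => tree tree S big big => tree tree M S big big => tree tree M big S big big => tree tree M big big S big big => tree tree tree tree S big big S big big => tree tree tree tree M S big big S big big => tree tree tree tree tree tree S S big big S big big => tree tree tree tree tree tree M S big big S big big => tree tree tree tree tree tree load likes S big big S big big => tree tree tree tree tree tree load likes big big big S big big => tree tree tree tree tree tree load likes big big big big big big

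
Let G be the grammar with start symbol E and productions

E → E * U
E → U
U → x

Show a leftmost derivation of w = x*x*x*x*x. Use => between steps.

E=>E*U=>E*U*U=>E*U*U*U=>E*U*U*U*U=>U*U*U*U*U=>x*U*U*U*U=>x*x*U*U*U=>x*x*x*U*U=>x*x*x*x*U=>x*x*x*x*x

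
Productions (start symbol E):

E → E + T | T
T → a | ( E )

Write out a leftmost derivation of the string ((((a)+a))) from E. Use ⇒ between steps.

E ⇒ T   [E → T]
T ⇒ (E)   [T → ( E )]
(E) ⇒ (T)   [E → T]
(T) ⇒ ((E))   [T → ( E )]
((E)) ⇒ ((T))   [E → T]
((T)) ⇒ (((E)))   [T → ( E )]
(((E))) ⇒ (((E+T)))   [E → E + T]
(((E+T))) ⇒ (((T+T)))   [E → T]
(((T+T))) ⇒ ((((E)+T)))   [T → ( E )]
((((E)+T))) ⇒ ((((T)+T)))   [E → T]
((((T)+T))) ⇒ ((((a)+T)))   [T → a]
((((a)+T))) ⇒ ((((a)+a)))   [T → a]

E ⇒ T ⇒ (E) ⇒ (T) ⇒ ((E)) ⇒ ((T)) ⇒ (((E))) ⇒ (((E+T))) ⇒ (((T+T))) ⇒ ((((E)+T))) ⇒ ((((T)+T))) ⇒ ((((a)+T))) ⇒ ((((a)+a)))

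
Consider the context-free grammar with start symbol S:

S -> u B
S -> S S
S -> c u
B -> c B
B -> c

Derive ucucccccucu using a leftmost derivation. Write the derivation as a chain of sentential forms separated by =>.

S => SS   [S -> S S]
SS => SSS   [S -> S S]
SSS => SSSS   [S -> S S]
SSSS => uBSSS   [S -> u B]
uBSSS => ucSSS   [B -> c]
ucSSS => ucuBSS   [S -> u B]
ucuBSS => ucucBSS   [B -> c B]
ucucBSS => ucuccBSS   [B -> c B]
ucuccBSS => ucucccBSS   [B -> c B]
ucucccBSS => ucuccccSS   [B -> c]
ucuccccSS => ucucccccuS   [S -> c u]
ucucccccuS => ucucccccucu   [S -> c u]

S => SS => SSS => SSSS => uBSSS => ucSSS => ucuBSS => ucucBSS => ucuccBSS => ucucccBSS => ucuccccSS => ucucccccuS => ucucccccucu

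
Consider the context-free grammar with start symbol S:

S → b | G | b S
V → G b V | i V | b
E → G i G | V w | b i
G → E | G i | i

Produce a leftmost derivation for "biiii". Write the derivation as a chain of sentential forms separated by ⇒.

S⇒bS⇒bG⇒bGi⇒bEi⇒bGiGi⇒biiGi⇒biiii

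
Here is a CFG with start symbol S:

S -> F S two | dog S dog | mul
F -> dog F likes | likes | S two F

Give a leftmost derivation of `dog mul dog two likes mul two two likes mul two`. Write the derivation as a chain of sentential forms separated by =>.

S => F S two => S two F S two => F S two two F S two => S two F S two two F S two => dog S dog two F S two two F S two => dog mul dog two F S two two F S two => dog mul dog two likes S two two F S two => dog mul dog two likes mul two two F S two => dog mul dog two likes mul two two likes S two => dog mul dog two likes mul two two likes mul two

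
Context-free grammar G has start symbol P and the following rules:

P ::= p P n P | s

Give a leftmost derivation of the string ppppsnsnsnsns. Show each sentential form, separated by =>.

P => pPnP => ppPnPnP => pppPnPnPnP => ppppPnPnPnPnP => ppppsnPnPnPnP => ppppsnsnPnPnP => ppppsnsnsnPnP => ppppsnsnsnsnP => ppppsnsnsnsns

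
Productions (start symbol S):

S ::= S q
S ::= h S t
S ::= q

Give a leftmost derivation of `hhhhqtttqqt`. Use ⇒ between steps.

S ⇒ hSt ⇒ hSqt ⇒ hSqqt ⇒ hhStqqt ⇒ hhhSttqqt ⇒ hhhhStttqqt ⇒ hhhhqtttqqt

S ⇒ hSt   [S ::= h S t]
hSt ⇒ hSqt   [S ::= S q]
hSqt ⇒ hSqqt   [S ::= S q]
hSqqt ⇒ hhStqqt   [S ::= h S t]
hhStqqt ⇒ hhhSttqqt   [S ::= h S t]
hhhSttqqt ⇒ hhhhStttqqt   [S ::= h S t]
hhhhStttqqt ⇒ hhhhqtttqqt   [S ::= q]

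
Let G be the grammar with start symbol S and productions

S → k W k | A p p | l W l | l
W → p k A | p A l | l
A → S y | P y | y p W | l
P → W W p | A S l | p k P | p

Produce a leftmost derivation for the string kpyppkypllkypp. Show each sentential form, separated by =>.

S => App   [S → A p p]
App => Sypp   [A → S y]
Sypp => kWkypp   [S → k W k]
kWkypp => kpAlkypp   [W → p A l]
kpAlkypp => kpypWlkypp   [A → y p W]
kpypWlkypp => kpyppkAlkypp   [W → p k A]
kpyppkAlkypp => kpyppkypWlkypp   [A → y p W]
kpyppkypWlkypp => kpyppkypllkypp   [W → l]

S => App => Sypp => kWkypp => kpAlkypp => kpypWlkypp => kpyppkAlkypp => kpyppkypWlkypp => kpyppkypllkypp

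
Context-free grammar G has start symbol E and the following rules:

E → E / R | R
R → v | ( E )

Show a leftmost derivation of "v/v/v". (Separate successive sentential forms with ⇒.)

E ⇒ E/R ⇒ E/R/R ⇒ R/R/R ⇒ v/R/R ⇒ v/v/R ⇒ v/v/v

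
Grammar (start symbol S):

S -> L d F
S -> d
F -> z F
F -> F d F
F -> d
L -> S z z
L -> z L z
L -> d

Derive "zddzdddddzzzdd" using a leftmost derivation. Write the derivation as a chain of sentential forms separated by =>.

S => LdF => zLzdF => zSzzzdF => zLdFzzzdF => zddFzzzdF => zddFdFzzzdF => zddzFdFzzzdF => zddzFdFdFzzzdF => zddzddFdFzzzdF => zddzddddFzzzdF => zddzdddddzzzdF => zddzdddddzzzdd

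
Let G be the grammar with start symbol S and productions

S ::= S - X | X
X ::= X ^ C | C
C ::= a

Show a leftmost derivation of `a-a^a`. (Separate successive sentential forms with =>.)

S => S-X   [S ::= S - X]
S-X => X-X   [S ::= X]
X-X => C-X   [X ::= C]
C-X => a-X   [C ::= a]
a-X => a-X^C   [X ::= X ^ C]
a-X^C => a-C^C   [X ::= C]
a-C^C => a-a^C   [C ::= a]
a-a^C => a-a^a   [C ::= a]

S => S-X => X-X => C-X => a-X => a-X^C => a-C^C => a-a^C => a-a^a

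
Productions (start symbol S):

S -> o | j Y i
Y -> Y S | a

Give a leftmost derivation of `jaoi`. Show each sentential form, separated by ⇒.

S ⇒ jYi   [S -> j Y i]
jYi ⇒ jYSi   [Y -> Y S]
jYSi ⇒ jaSi   [Y -> a]
jaSi ⇒ jaoi   [S -> o]

S ⇒ jYi ⇒ jYSi ⇒ jaSi ⇒ jaoi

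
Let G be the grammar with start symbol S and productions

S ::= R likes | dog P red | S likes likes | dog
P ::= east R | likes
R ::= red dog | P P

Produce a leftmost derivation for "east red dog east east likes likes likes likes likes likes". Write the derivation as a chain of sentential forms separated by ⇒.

S ⇒ S likes likes ⇒ R likes likes likes ⇒ P P likes likes likes ⇒ east R P likes likes likes ⇒ east red dog P likes likes likes ⇒ east red dog east R likes likes likes ⇒ east red dog east P P likes likes likes ⇒ east red dog east east R P likes likes likes ⇒ east red dog east east P P P likes likes likes ⇒ east red dog east east likes P P likes likes likes ⇒ east red dog east east likes likes P likes likes likes ⇒ east red dog east east likes likes likes likes likes likes

S ⇒ S likes likes   [S ::= S likes likes]
S likes likes ⇒ R likes likes likes   [S ::= R likes]
R likes likes likes ⇒ P P likes likes likes   [R ::= P P]
P P likes likes likes ⇒ east R P likes likes likes   [P ::= east R]
east R P likes likes likes ⇒ east red dog P likes likes likes   [R ::= red dog]
east red dog P likes likes likes ⇒ east red dog east R likes likes likes   [P ::= east R]
east red dog east R likes likes likes ⇒ east red dog east P P likes likes likes   [R ::= P P]
east red dog east P P likes likes likes ⇒ east red dog east east R P likes likes likes   [P ::= east R]
east red dog east east R P likes likes likes ⇒ east red dog east east P P P likes likes likes   [R ::= P P]
east red dog east east P P P likes likes likes ⇒ east red dog east east likes P P likes likes likes   [P ::= likes]
east red dog east east likes P P likes likes likes ⇒ east red dog east east likes likes P likes likes likes   [P ::= likes]
east red dog east east likes likes P likes likes likes ⇒ east red dog east east likes likes likes likes likes likes   [P ::= likes]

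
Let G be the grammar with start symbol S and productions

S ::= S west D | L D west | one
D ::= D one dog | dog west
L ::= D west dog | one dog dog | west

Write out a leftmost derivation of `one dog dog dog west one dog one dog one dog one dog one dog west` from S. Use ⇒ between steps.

S ⇒ L D west ⇒ one dog dog D west ⇒ one dog dog D one dog west ⇒ one dog dog D one dog one dog west ⇒ one dog dog D one dog one dog one dog west ⇒ one dog dog D one dog one dog one dog one dog west ⇒ one dog dog D one dog one dog one dog one dog one dog west ⇒ one dog dog dog west one dog one dog one dog one dog one dog west

S ⇒ L D west   [S ::= L D west]
L D west ⇒ one dog dog D west   [L ::= one dog dog]
one dog dog D west ⇒ one dog dog D one dog west   [D ::= D one dog]
one dog dog D one dog west ⇒ one dog dog D one dog one dog west   [D ::= D one dog]
one dog dog D one dog one dog west ⇒ one dog dog D one dog one dog one dog west   [D ::= D one dog]
one dog dog D one dog one dog one dog west ⇒ one dog dog D one dog one dog one dog one dog west   [D ::= D one dog]
one dog dog D one dog one dog one dog one dog west ⇒ one dog dog D one dog one dog one dog one dog one dog west   [D ::= D one dog]
one dog dog D one dog one dog one dog one dog one dog west ⇒ one dog dog dog west one dog one dog one dog one dog one dog west   [D ::= dog west]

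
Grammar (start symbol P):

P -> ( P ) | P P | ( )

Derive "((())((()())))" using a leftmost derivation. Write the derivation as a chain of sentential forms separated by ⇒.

P⇒(P)⇒(PP)⇒((P)P)⇒((())P)⇒((())(P))⇒((())((P)))⇒((())((PP)))⇒((())((()P)))⇒((())((()())))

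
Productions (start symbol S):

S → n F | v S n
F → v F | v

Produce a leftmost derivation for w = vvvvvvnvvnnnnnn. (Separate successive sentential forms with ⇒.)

S ⇒ vSn ⇒ vvSnn ⇒ vvvSnnn ⇒ vvvvSnnnn ⇒ vvvvvSnnnnn ⇒ vvvvvvSnnnnnn ⇒ vvvvvvnFnnnnnn ⇒ vvvvvvnvFnnnnnn ⇒ vvvvvvnvvnnnnnn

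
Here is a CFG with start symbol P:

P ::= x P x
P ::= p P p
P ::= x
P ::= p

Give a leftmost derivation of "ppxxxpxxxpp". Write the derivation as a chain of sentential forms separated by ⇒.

P ⇒ pPp ⇒ ppPpp ⇒ ppxPxpp ⇒ ppxxPxxpp ⇒ ppxxxPxxxpp ⇒ ppxxxpxxxpp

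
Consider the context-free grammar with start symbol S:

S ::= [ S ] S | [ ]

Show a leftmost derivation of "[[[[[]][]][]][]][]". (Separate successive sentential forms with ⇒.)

S ⇒ [S]S ⇒ [[S]S]S ⇒ [[[S]S]S]S ⇒ [[[[S]S]S]S]S ⇒ [[[[[]]S]S]S]S ⇒ [[[[[]][]]S]S]S ⇒ [[[[[]][]][]]S]S ⇒ [[[[[]][]][]][]]S ⇒ [[[[[]][]][]][]][]

S ⇒ [S]S   [S ::= [ S ] S]
[S]S ⇒ [[S]S]S   [S ::= [ S ] S]
[[S]S]S ⇒ [[[S]S]S]S   [S ::= [ S ] S]
[[[S]S]S]S ⇒ [[[[S]S]S]S]S   [S ::= [ S ] S]
[[[[S]S]S]S]S ⇒ [[[[[]]S]S]S]S   [S ::= [ ]]
[[[[[]]S]S]S]S ⇒ [[[[[]][]]S]S]S   [S ::= [ ]]
[[[[[]][]]S]S]S ⇒ [[[[[]][]][]]S]S   [S ::= [ ]]
[[[[[]][]][]]S]S ⇒ [[[[[]][]][]][]]S   [S ::= [ ]]
[[[[[]][]][]][]]S ⇒ [[[[[]][]][]][]][]   [S ::= [ ]]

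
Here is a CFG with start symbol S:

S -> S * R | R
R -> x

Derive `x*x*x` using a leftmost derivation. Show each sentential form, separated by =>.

S => S*R   [S -> S * R]
S*R => S*R*R   [S -> S * R]
S*R*R => R*R*R   [S -> R]
R*R*R => x*R*R   [R -> x]
x*R*R => x*x*R   [R -> x]
x*x*R => x*x*x   [R -> x]

S => S*R => S*R*R => R*R*R => x*R*R => x*x*R => x*x*x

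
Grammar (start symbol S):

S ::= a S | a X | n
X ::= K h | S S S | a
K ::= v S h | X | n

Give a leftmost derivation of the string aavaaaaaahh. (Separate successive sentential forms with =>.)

S => aS => aaX => aaKh => aavShh => aavaShh => aavaaShh => aavaaaShh => aavaaaaShh => aavaaaaaXhh => aavaaaaaahh

S => aS   [S ::= a S]
aS => aaX   [S ::= a X]
aaX => aaKh   [X ::= K h]
aaKh => aavShh   [K ::= v S h]
aavShh => aavaShh   [S ::= a S]
aavaShh => aavaaShh   [S ::= a S]
aavaaShh => aavaaaShh   [S ::= a S]
aavaaaShh => aavaaaaShh   [S ::= a S]
aavaaaaShh => aavaaaaaXhh   [S ::= a X]
aavaaaaaXhh => aavaaaaaahh   [X ::= a]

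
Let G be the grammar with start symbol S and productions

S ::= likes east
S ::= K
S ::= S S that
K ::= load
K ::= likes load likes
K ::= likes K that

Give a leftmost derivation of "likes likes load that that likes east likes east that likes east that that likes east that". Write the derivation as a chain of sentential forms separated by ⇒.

S ⇒ S S that ⇒ S S that S that ⇒ K S that S that ⇒ likes K that S that S that ⇒ likes likes K that that S that S that ⇒ likes likes load that that S that S that ⇒ likes likes load that that S S that that S that ⇒ likes likes load that that S S that S that that S that ⇒ likes likes load that that likes east S that S that that S that ⇒ likes likes load that that likes east likes east that S that that S that ⇒ likes likes load that that likes east likes east that likes east that that S that ⇒ likes likes load that that likes east likes east that likes east that that likes east that

S ⇒ S S that   [S ::= S S that]
S S that ⇒ S S that S that   [S ::= S S that]
S S that S that ⇒ K S that S that   [S ::= K]
K S that S that ⇒ likes K that S that S that   [K ::= likes K that]
likes K that S that S that ⇒ likes likes K that that S that S that   [K ::= likes K that]
likes likes K that that S that S that ⇒ likes likes load that that S that S that   [K ::= load]
likes likes load that that S that S that ⇒ likes likes load that that S S that that S that   [S ::= S S that]
likes likes load that that S S that that S that ⇒ likes likes load that that S S that S that that S that   [S ::= S S that]
likes likes load that that S S that S that that S that ⇒ likes likes load that that likes east S that S that that S that   [S ::= likes east]
likes likes load that that likes east S that S that that S that ⇒ likes likes load that that likes east likes east that S that that S that   [S ::= likes east]
likes likes load that that likes east likes east that S that that S that ⇒ likes likes load that that likes east likes east that likes east that that S that   [S ::= likes east]
likes likes load that that likes east likes east that likes east that that S that ⇒ likes likes load that that likes east likes east that likes east that that likes east that   [S ::= likes east]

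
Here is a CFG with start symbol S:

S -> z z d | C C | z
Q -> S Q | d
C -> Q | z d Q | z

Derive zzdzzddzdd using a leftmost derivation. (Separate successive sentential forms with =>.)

S=>CC=>QC=>SQC=>CCQC=>zCQC=>zzdQQC=>zzdSQQC=>zzdCCQQC=>zzdzCQQC=>zzdzzQQC=>zzdzzdQC=>zzdzzddC=>zzdzzddzdQ=>zzdzzddzdd

S => CC   [S -> C C]
CC => QC   [C -> Q]
QC => SQC   [Q -> S Q]
SQC => CCQC   [S -> C C]
CCQC => zCQC   [C -> z]
zCQC => zzdQQC   [C -> z d Q]
zzdQQC => zzdSQQC   [Q -> S Q]
zzdSQQC => zzdCCQQC   [S -> C C]
zzdCCQQC => zzdzCQQC   [C -> z]
zzdzCQQC => zzdzzQQC   [C -> z]
zzdzzQQC => zzdzzdQC   [Q -> d]
zzdzzdQC => zzdzzddC   [Q -> d]
zzdzzddC => zzdzzddzdQ   [C -> z d Q]
zzdzzddzdQ => zzdzzddzdd   [Q -> d]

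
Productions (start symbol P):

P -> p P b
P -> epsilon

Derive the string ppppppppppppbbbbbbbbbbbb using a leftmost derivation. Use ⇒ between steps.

P⇒pPb⇒ppPbb⇒pppPbbb⇒ppppPbbbb⇒pppppPbbbbb⇒ppppppPbbbbbb⇒pppppppPbbbbbbb⇒ppppppppPbbbbbbbb⇒pppppppppPbbbbbbbbb⇒ppppppppppPbbbbbbbbbb⇒pppppppppppPbbbbbbbbbbb⇒ppppppppppppPbbbbbbbbbbbb⇒ppppppppppppbbbbbbbbbbbb

P ⇒ pPb   [P -> p P b]
pPb ⇒ ppPbb   [P -> p P b]
ppPbb ⇒ pppPbbb   [P -> p P b]
pppPbbb ⇒ ppppPbbbb   [P -> p P b]
ppppPbbbb ⇒ pppppPbbbbb   [P -> p P b]
pppppPbbbbb ⇒ ppppppPbbbbbb   [P -> p P b]
ppppppPbbbbbb ⇒ pppppppPbbbbbbb   [P -> p P b]
pppppppPbbbbbbb ⇒ ppppppppPbbbbbbbb   [P -> p P b]
ppppppppPbbbbbbbb ⇒ pppppppppPbbbbbbbbb   [P -> p P b]
pppppppppPbbbbbbbbb ⇒ ppppppppppPbbbbbbbbbb   [P -> p P b]
ppppppppppPbbbbbbbbbb ⇒ pppppppppppPbbbbbbbbbbb   [P -> p P b]
pppppppppppPbbbbbbbbbbb ⇒ ppppppppppppPbbbbbbbbbbbb   [P -> p P b]
ppppppppppppPbbbbbbbbbbbb ⇒ ppppppppppppbbbbbbbbbbbb   [P -> epsilon]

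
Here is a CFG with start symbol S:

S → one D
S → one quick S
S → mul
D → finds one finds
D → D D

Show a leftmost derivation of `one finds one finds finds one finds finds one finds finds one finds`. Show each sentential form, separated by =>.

S => one D   [S → one D]
one D => one D D   [D → D D]
one D D => one D D D   [D → D D]
one D D D => one D D D D   [D → D D]
one D D D D => one finds one finds D D D   [D → finds one finds]
one finds one finds D D D => one finds one finds finds one finds D D   [D → finds one finds]
one finds one finds finds one finds D D => one finds one finds finds one finds finds one finds D   [D → finds one finds]
one finds one finds finds one finds finds one finds D => one finds one finds finds one finds finds one finds finds one finds   [D → finds one finds]

S => one D => one D D => one D D D => one D D D D => one finds one finds D D D => one finds one finds finds one finds D D => one finds one finds finds one finds finds one finds D => one finds one finds finds one finds finds one finds finds one finds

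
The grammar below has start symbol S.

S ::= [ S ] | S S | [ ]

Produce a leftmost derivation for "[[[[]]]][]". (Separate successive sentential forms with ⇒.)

S⇒SS⇒[S]S⇒[[S]]S⇒[[[S]]]S⇒[[[[]]]]S⇒[[[[]]]][]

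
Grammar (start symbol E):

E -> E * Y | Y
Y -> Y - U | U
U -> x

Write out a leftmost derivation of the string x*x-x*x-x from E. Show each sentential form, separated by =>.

E=>E*Y=>E*Y*Y=>Y*Y*Y=>U*Y*Y=>x*Y*Y=>x*Y-U*Y=>x*U-U*Y=>x*x-U*Y=>x*x-x*Y=>x*x-x*Y-U=>x*x-x*U-U=>x*x-x*x-U=>x*x-x*x-x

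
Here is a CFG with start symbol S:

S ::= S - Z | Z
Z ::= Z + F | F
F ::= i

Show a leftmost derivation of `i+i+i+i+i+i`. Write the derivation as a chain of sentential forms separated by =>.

S => Z   [S ::= Z]
Z => Z+F   [Z ::= Z + F]
Z+F => Z+F+F   [Z ::= Z + F]
Z+F+F => Z+F+F+F   [Z ::= Z + F]
Z+F+F+F => Z+F+F+F+F   [Z ::= Z + F]
Z+F+F+F+F => Z+F+F+F+F+F   [Z ::= Z + F]
Z+F+F+F+F+F => F+F+F+F+F+F   [Z ::= F]
F+F+F+F+F+F => i+F+F+F+F+F   [F ::= i]
i+F+F+F+F+F => i+i+F+F+F+F   [F ::= i]
i+i+F+F+F+F => i+i+i+F+F+F   [F ::= i]
i+i+i+F+F+F => i+i+i+i+F+F   [F ::= i]
i+i+i+i+F+F => i+i+i+i+i+F   [F ::= i]
i+i+i+i+i+F => i+i+i+i+i+i   [F ::= i]

S=>Z=>Z+F=>Z+F+F=>Z+F+F+F=>Z+F+F+F+F=>Z+F+F+F+F+F=>F+F+F+F+F+F=>i+F+F+F+F+F=>i+i+F+F+F+F=>i+i+i+F+F+F=>i+i+i+i+F+F=>i+i+i+i+i+F=>i+i+i+i+i+i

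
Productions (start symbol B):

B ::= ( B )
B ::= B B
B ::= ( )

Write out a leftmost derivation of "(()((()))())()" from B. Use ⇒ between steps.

B ⇒ BB   [B ::= B B]
BB ⇒ (B)B   [B ::= ( B )]
(B)B ⇒ (BB)B   [B ::= B B]
(BB)B ⇒ (()B)B   [B ::= ( )]
(()B)B ⇒ (()BB)B   [B ::= B B]
(()BB)B ⇒ (()(B)B)B   [B ::= ( B )]
(()(B)B)B ⇒ (()((B))B)B   [B ::= ( B )]
(()((B))B)B ⇒ (()((()))B)B   [B ::= ( )]
(()((()))B)B ⇒ (()((()))())B   [B ::= ( )]
(()((()))())B ⇒ (()((()))())()   [B ::= ( )]

B ⇒ BB ⇒ (B)B ⇒ (BB)B ⇒ (()B)B ⇒ (()BB)B ⇒ (()(B)B)B ⇒ (()((B))B)B ⇒ (()((()))B)B ⇒ (()((()))())B ⇒ (()((()))())()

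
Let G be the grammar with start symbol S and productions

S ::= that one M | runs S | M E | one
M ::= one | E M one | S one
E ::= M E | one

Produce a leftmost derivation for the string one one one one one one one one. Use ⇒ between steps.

S ⇒ M E   [S ::= M E]
M E ⇒ one E   [M ::= one]
one E ⇒ one M E   [E ::= M E]
one M E ⇒ one E M one E   [M ::= E M one]
one E M one E ⇒ one one M one E   [E ::= one]
one one M one E ⇒ one one E M one one E   [M ::= E M one]
one one E M one one E ⇒ one one one M one one E   [E ::= one]
one one one M one one E ⇒ one one one one one one E   [M ::= one]
one one one one one one E ⇒ one one one one one one M E   [E ::= M E]
one one one one one one M E ⇒ one one one one one one one E   [M ::= one]
one one one one one one one E ⇒ one one one one one one one one   [E ::= one]

S ⇒ M E ⇒ one E ⇒ one M E ⇒ one E M one E ⇒ one one M one E ⇒ one one E M one one E ⇒ one one one M one one E ⇒ one one one one one one E ⇒ one one one one one one M E ⇒ one one one one one one one E ⇒ one one one one one one one one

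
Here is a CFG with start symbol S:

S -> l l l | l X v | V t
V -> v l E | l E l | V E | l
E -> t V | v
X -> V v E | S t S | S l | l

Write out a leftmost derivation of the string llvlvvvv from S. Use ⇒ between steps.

S⇒lXv⇒lVvEv⇒lVEvEv⇒llElEvEv⇒llvlEvEv⇒llvlvvEv⇒llvlvvvv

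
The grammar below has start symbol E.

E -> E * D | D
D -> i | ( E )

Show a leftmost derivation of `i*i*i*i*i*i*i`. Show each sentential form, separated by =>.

E=>E*D=>E*D*D=>E*D*D*D=>E*D*D*D*D=>E*D*D*D*D*D=>E*D*D*D*D*D*D=>D*D*D*D*D*D*D=>i*D*D*D*D*D*D=>i*i*D*D*D*D*D=>i*i*i*D*D*D*D=>i*i*i*i*D*D*D=>i*i*i*i*i*D*D=>i*i*i*i*i*i*D=>i*i*i*i*i*i*i

E => E*D   [E -> E * D]
E*D => E*D*D   [E -> E * D]
E*D*D => E*D*D*D   [E -> E * D]
E*D*D*D => E*D*D*D*D   [E -> E * D]
E*D*D*D*D => E*D*D*D*D*D   [E -> E * D]
E*D*D*D*D*D => E*D*D*D*D*D*D   [E -> E * D]
E*D*D*D*D*D*D => D*D*D*D*D*D*D   [E -> D]
D*D*D*D*D*D*D => i*D*D*D*D*D*D   [D -> i]
i*D*D*D*D*D*D => i*i*D*D*D*D*D   [D -> i]
i*i*D*D*D*D*D => i*i*i*D*D*D*D   [D -> i]
i*i*i*D*D*D*D => i*i*i*i*D*D*D   [D -> i]
i*i*i*i*D*D*D => i*i*i*i*i*D*D   [D -> i]
i*i*i*i*i*D*D => i*i*i*i*i*i*D   [D -> i]
i*i*i*i*i*i*D => i*i*i*i*i*i*i   [D -> i]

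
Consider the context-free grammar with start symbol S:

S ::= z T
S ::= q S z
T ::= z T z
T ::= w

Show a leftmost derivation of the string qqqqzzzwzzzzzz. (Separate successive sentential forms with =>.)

S => qSz => qqSzz => qqqSzzz => qqqqSzzzz => qqqqzTzzzz => qqqqzzTzzzzz => qqqqzzzTzzzzzz => qqqqzzzwzzzzzz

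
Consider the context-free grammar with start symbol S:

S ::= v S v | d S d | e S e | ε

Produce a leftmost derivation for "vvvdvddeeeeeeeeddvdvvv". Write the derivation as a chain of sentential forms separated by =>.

S => vSv => vvSvv => vvvSvvv => vvvdSdvvv => vvvdvSvdvvv => vvvdvdSdvdvvv => vvvdvddSddvdvvv => vvvdvddeSeddvdvvv => vvvdvddeeSeeddvdvvv => vvvdvddeeeSeeeddvdvvv => vvvdvddeeeeSeeeeddvdvvv => vvvdvddeeeeeeeeddvdvvv

S => vSv   [S ::= v S v]
vSv => vvSvv   [S ::= v S v]
vvSvv => vvvSvvv   [S ::= v S v]
vvvSvvv => vvvdSdvvv   [S ::= d S d]
vvvdSdvvv => vvvdvSvdvvv   [S ::= v S v]
vvvdvSvdvvv => vvvdvdSdvdvvv   [S ::= d S d]
vvvdvdSdvdvvv => vvvdvddSddvdvvv   [S ::= d S d]
vvvdvddSddvdvvv => vvvdvddeSeddvdvvv   [S ::= e S e]
vvvdvddeSeddvdvvv => vvvdvddeeSeeddvdvvv   [S ::= e S e]
vvvdvddeeSeeddvdvvv => vvvdvddeeeSeeeddvdvvv   [S ::= e S e]
vvvdvddeeeSeeeddvdvvv => vvvdvddeeeeSeeeeddvdvvv   [S ::= e S e]
vvvdvddeeeeSeeeeddvdvvv => vvvdvddeeeeeeeeddvdvvv   [S ::= ε]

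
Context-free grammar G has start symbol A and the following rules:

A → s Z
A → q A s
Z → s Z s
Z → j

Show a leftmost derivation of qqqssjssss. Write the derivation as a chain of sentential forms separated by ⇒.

A⇒qAs⇒qqAss⇒qqqAsss⇒qqqsZsss⇒qqqssZssss⇒qqqssjssss

A ⇒ qAs   [A → q A s]
qAs ⇒ qqAss   [A → q A s]
qqAss ⇒ qqqAsss   [A → q A s]
qqqAsss ⇒ qqqsZsss   [A → s Z]
qqqsZsss ⇒ qqqssZssss   [Z → s Z s]
qqqssZssss ⇒ qqqssjssss   [Z → j]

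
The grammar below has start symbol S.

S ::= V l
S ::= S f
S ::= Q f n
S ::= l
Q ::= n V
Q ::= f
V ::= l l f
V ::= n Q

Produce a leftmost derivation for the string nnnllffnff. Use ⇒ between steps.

S ⇒ Sf ⇒ Sff ⇒ Qfnff ⇒ nVfnff ⇒ nnQfnff ⇒ nnnVfnff ⇒ nnnllffnff

S ⇒ Sf   [S ::= S f]
Sf ⇒ Sff   [S ::= S f]
Sff ⇒ Qfnff   [S ::= Q f n]
Qfnff ⇒ nVfnff   [Q ::= n V]
nVfnff ⇒ nnQfnff   [V ::= n Q]
nnQfnff ⇒ nnnVfnff   [Q ::= n V]
nnnVfnff ⇒ nnnllffnff   [V ::= l l f]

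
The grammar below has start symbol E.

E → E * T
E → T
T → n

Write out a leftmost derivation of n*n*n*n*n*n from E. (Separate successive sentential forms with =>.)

E => E*T => E*T*T => E*T*T*T => E*T*T*T*T => E*T*T*T*T*T => T*T*T*T*T*T => n*T*T*T*T*T => n*n*T*T*T*T => n*n*n*T*T*T => n*n*n*n*T*T => n*n*n*n*n*T => n*n*n*n*n*n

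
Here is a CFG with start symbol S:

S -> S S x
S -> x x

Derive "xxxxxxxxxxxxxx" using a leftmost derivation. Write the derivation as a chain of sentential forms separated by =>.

S => SSx   [S -> S S x]
SSx => SSxSx   [S -> S S x]
SSxSx => xxSxSx   [S -> x x]
xxSxSx => xxSSxxSx   [S -> S S x]
xxSSxxSx => xxxxSxxSx   [S -> x x]
xxxxSxxSx => xxxxSSxxxSx   [S -> S S x]
xxxxSSxxxSx => xxxxxxSxxxSx   [S -> x x]
xxxxxxSxxxSx => xxxxxxxxxxxSx   [S -> x x]
xxxxxxxxxxxSx => xxxxxxxxxxxxxx   [S -> x x]

S => SSx => SSxSx => xxSxSx => xxSSxxSx => xxxxSxxSx => xxxxSSxxxSx => xxxxxxSxxxSx => xxxxxxxxxxxSx => xxxxxxxxxxxxxx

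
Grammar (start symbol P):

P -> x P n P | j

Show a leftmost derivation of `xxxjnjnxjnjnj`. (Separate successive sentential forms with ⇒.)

P ⇒ xPnP   [P -> x P n P]
xPnP ⇒ xxPnPnP   [P -> x P n P]
xxPnPnP ⇒ xxxPnPnPnP   [P -> x P n P]
xxxPnPnPnP ⇒ xxxjnPnPnP   [P -> j]
xxxjnPnPnP ⇒ xxxjnjnPnP   [P -> j]
xxxjnjnPnP ⇒ xxxjnjnxPnPnP   [P -> x P n P]
xxxjnjnxPnPnP ⇒ xxxjnjnxjnPnP   [P -> j]
xxxjnjnxjnPnP ⇒ xxxjnjnxjnjnP   [P -> j]
xxxjnjnxjnjnP ⇒ xxxjnjnxjnjnj   [P -> j]

P ⇒ xPnP ⇒ xxPnPnP ⇒ xxxPnPnPnP ⇒ xxxjnPnPnP ⇒ xxxjnjnPnP ⇒ xxxjnjnxPnPnP ⇒ xxxjnjnxjnPnP ⇒ xxxjnjnxjnjnP ⇒ xxxjnjnxjnjnj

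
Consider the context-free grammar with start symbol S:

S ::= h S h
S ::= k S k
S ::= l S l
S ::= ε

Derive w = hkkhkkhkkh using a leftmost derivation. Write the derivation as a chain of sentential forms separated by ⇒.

S ⇒ hSh   [S ::= h S h]
hSh ⇒ hkSkh   [S ::= k S k]
hkSkh ⇒ hkkSkkh   [S ::= k S k]
hkkSkkh ⇒ hkkhShkkh   [S ::= h S h]
hkkhShkkh ⇒ hkkhkSkhkkh   [S ::= k S k]
hkkhkSkhkkh ⇒ hkkhkkhkkh   [S ::= ε]

S⇒hSh⇒hkSkh⇒hkkSkkh⇒hkkhShkkh⇒hkkhkSkhkkh⇒hkkhkkhkkh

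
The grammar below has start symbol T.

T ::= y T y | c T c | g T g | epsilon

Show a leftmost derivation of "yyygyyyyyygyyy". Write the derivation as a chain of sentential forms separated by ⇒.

T ⇒ yTy   [T ::= y T y]
yTy ⇒ yyTyy   [T ::= y T y]
yyTyy ⇒ yyyTyyy   [T ::= y T y]
yyyTyyy ⇒ yyygTgyyy   [T ::= g T g]
yyygTgyyy ⇒ yyygyTygyyy   [T ::= y T y]
yyygyTygyyy ⇒ yyygyyTyygyyy   [T ::= y T y]
yyygyyTyygyyy ⇒ yyygyyyTyyygyyy   [T ::= y T y]
yyygyyyTyyygyyy ⇒ yyygyyyyyygyyy   [T ::= epsilon]

T ⇒ yTy ⇒ yyTyy ⇒ yyyTyyy ⇒ yyygTgyyy ⇒ yyygyTygyyy ⇒ yyygyyTyygyyy ⇒ yyygyyyTyyygyyy ⇒ yyygyyyyyygyyy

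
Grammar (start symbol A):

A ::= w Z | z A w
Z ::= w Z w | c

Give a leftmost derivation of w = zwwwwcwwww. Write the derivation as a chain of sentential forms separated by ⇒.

A ⇒ zAw   [A ::= z A w]
zAw ⇒ zwZw   [A ::= w Z]
zwZw ⇒ zwwZww   [Z ::= w Z w]
zwwZww ⇒ zwwwZwww   [Z ::= w Z w]
zwwwZwww ⇒ zwwwwZwwww   [Z ::= w Z w]
zwwwwZwwww ⇒ zwwwwcwwww   [Z ::= c]

A⇒zAw⇒zwZw⇒zwwZww⇒zwwwZwww⇒zwwwwZwwww⇒zwwwwcwwww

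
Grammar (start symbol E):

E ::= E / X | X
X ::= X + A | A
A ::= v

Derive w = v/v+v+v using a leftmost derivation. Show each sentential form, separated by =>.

E => E/X   [E ::= E / X]
E/X => X/X   [E ::= X]
X/X => A/X   [X ::= A]
A/X => v/X   [A ::= v]
v/X => v/X+A   [X ::= X + A]
v/X+A => v/X+A+A   [X ::= X + A]
v/X+A+A => v/A+A+A   [X ::= A]
v/A+A+A => v/v+A+A   [A ::= v]
v/v+A+A => v/v+v+A   [A ::= v]
v/v+v+A => v/v+v+v   [A ::= v]

E => E/X => X/X => A/X => v/X => v/X+A => v/X+A+A => v/A+A+A => v/v+A+A => v/v+v+A => v/v+v+v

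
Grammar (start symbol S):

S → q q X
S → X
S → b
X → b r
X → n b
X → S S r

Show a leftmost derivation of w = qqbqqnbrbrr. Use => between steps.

S => qqX => qqSSr => qqXSr => qqSSrSr => qqbSrSr => qqbqqXrSr => qqbqqnbrSr => qqbqqnbrXr => qqbqqnbrbrr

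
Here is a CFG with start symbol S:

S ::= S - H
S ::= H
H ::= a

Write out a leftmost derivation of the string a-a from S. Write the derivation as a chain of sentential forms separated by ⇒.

S ⇒ S-H ⇒ H-H ⇒ a-H ⇒ a-a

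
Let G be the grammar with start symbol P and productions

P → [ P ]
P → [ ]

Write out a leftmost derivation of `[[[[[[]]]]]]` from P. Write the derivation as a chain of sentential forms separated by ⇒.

P ⇒ [P] ⇒ [[P]] ⇒ [[[P]]] ⇒ [[[[P]]]] ⇒ [[[[[P]]]]] ⇒ [[[[[[]]]]]]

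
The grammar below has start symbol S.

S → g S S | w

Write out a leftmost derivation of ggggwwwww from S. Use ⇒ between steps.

S⇒gSS⇒ggSSS⇒gggSSSS⇒ggggSSSSS⇒ggggwSSSS⇒ggggwwSSS⇒ggggwwwSS⇒ggggwwwwS⇒ggggwwwww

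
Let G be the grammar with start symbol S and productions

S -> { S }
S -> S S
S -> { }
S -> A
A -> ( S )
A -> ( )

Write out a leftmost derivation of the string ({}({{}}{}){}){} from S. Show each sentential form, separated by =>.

S => SS   [S -> S S]
SS => AS   [S -> A]
AS => (S)S   [A -> ( S )]
(S)S => (SS)S   [S -> S S]
(SS)S => (SSS)S   [S -> S S]
(SSS)S => ({}SS)S   [S -> { }]
({}SS)S => ({}AS)S   [S -> A]
({}AS)S => ({}(S)S)S   [A -> ( S )]
({}(S)S)S => ({}(SS)S)S   [S -> S S]
({}(SS)S)S => ({}({S}S)S)S   [S -> { S }]
({}({S}S)S)S => ({}({{}}S)S)S   [S -> { }]
({}({{}}S)S)S => ({}({{}}{})S)S   [S -> { }]
({}({{}}{})S)S => ({}({{}}{}){})S   [S -> { }]
({}({{}}{}){})S => ({}({{}}{}){}){}   [S -> { }]

S => SS => AS => (S)S => (SS)S => (SSS)S => ({}SS)S => ({}AS)S => ({}(S)S)S => ({}(SS)S)S => ({}({S}S)S)S => ({}({{}}S)S)S => ({}({{}}{})S)S => ({}({{}}{}){})S => ({}({{}}{}){}){}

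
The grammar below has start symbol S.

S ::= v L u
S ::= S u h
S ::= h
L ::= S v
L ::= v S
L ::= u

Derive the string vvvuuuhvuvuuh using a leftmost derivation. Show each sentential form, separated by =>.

S => Suh   [S ::= S u h]
Suh => vLuuh   [S ::= v L u]
vLuuh => vSvuuh   [L ::= S v]
vSvuuh => vvLuvuuh   [S ::= v L u]
vvLuvuuh => vvSvuvuuh   [L ::= S v]
vvSvuvuuh => vvSuhvuvuuh   [S ::= S u h]
vvSuhvuvuuh => vvvLuuhvuvuuh   [S ::= v L u]
vvvLuuhvuvuuh => vvvuuuhvuvuuh   [L ::= u]

S => Suh => vLuuh => vSvuuh => vvLuvuuh => vvSvuvuuh => vvSuhvuvuuh => vvvLuuhvuvuuh => vvvuuuhvuvuuh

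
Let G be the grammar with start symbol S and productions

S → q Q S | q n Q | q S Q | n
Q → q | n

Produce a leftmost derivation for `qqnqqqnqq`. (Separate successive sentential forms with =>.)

S=>qSQ=>qqQSQ=>qqnSQ=>qqnqQSQ=>qqnqqSQ=>qqnqqqSQQ=>qqnqqqnQQ=>qqnqqqnqQ=>qqnqqqnqq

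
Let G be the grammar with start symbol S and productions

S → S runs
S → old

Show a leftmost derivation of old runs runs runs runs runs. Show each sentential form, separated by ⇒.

S ⇒ S runs ⇒ S runs runs ⇒ S runs runs runs ⇒ S runs runs runs runs ⇒ S runs runs runs runs runs ⇒ old runs runs runs runs runs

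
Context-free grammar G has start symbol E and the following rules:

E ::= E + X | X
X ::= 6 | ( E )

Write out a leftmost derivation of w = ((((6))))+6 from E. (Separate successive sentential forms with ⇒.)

E ⇒ E+X ⇒ X+X ⇒ (E)+X ⇒ (X)+X ⇒ ((E))+X ⇒ ((X))+X ⇒ (((E)))+X ⇒ (((X)))+X ⇒ ((((E))))+X ⇒ ((((X))))+X ⇒ ((((6))))+X ⇒ ((((6))))+6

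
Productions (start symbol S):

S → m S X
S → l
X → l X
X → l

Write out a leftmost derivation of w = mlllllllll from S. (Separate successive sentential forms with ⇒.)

S ⇒ mSX   [S → m S X]
mSX ⇒ mlX   [S → l]
mlX ⇒ mllX   [X → l X]
mllX ⇒ mlllX   [X → l X]
mlllX ⇒ mllllX   [X → l X]
mllllX ⇒ mlllllX   [X → l X]
mlllllX ⇒ mllllllX   [X → l X]
mllllllX ⇒ mlllllllX   [X → l X]
mlllllllX ⇒ mllllllllX   [X → l X]
mllllllllX ⇒ mlllllllll   [X → l]

S⇒mSX⇒mlX⇒mllX⇒mlllX⇒mllllX⇒mlllllX⇒mllllllX⇒mlllllllX⇒mllllllllX⇒mlllllllll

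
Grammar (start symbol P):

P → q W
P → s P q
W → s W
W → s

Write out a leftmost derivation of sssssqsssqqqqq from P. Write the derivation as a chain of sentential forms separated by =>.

P => sPq => ssPqq => sssPqqq => ssssPqqqq => sssssPqqqqq => sssssqWqqqqq => sssssqsWqqqqq => sssssqssWqqqqq => sssssqsssqqqqq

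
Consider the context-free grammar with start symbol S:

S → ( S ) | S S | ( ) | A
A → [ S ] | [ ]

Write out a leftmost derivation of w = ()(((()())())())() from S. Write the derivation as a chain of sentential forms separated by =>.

S => SS   [S → S S]
SS => SSS   [S → S S]
SSS => ()SS   [S → ( )]
()SS => ()(S)S   [S → ( S )]
()(S)S => ()(SS)S   [S → S S]
()(SS)S => ()((S)S)S   [S → ( S )]
()((S)S)S => ()((SS)S)S   [S → S S]
()((SS)S)S => ()(((S)S)S)S   [S → ( S )]
()(((S)S)S)S => ()(((SS)S)S)S   [S → S S]
()(((SS)S)S)S => ()(((()S)S)S)S   [S → ( )]
()(((()S)S)S)S => ()(((()())S)S)S   [S → ( )]
()(((()())S)S)S => ()(((()())())S)S   [S → ( )]
()(((()())())S)S => ()(((()())())())S   [S → ( )]
()(((()())())())S => ()(((()())())())()   [S → ( )]

S=>SS=>SSS=>()SS=>()(S)S=>()(SS)S=>()((S)S)S=>()((SS)S)S=>()(((S)S)S)S=>()(((SS)S)S)S=>()(((()S)S)S)S=>()(((()())S)S)S=>()(((()())())S)S=>()(((()())())())S=>()(((()())())())()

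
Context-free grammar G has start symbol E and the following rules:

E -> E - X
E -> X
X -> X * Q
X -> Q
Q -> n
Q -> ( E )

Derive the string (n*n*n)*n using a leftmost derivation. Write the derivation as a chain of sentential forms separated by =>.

E => X => X*Q => Q*Q => (E)*Q => (X)*Q => (X*Q)*Q => (X*Q*Q)*Q => (Q*Q*Q)*Q => (n*Q*Q)*Q => (n*n*Q)*Q => (n*n*n)*Q => (n*n*n)*n

E => X   [E -> X]
X => X*Q   [X -> X * Q]
X*Q => Q*Q   [X -> Q]
Q*Q => (E)*Q   [Q -> ( E )]
(E)*Q => (X)*Q   [E -> X]
(X)*Q => (X*Q)*Q   [X -> X * Q]
(X*Q)*Q => (X*Q*Q)*Q   [X -> X * Q]
(X*Q*Q)*Q => (Q*Q*Q)*Q   [X -> Q]
(Q*Q*Q)*Q => (n*Q*Q)*Q   [Q -> n]
(n*Q*Q)*Q => (n*n*Q)*Q   [Q -> n]
(n*n*Q)*Q => (n*n*n)*Q   [Q -> n]
(n*n*n)*Q => (n*n*n)*n   [Q -> n]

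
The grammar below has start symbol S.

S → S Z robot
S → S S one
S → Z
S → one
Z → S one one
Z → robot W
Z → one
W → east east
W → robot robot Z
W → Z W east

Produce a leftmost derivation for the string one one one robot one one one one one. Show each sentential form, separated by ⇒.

S ⇒ Z ⇒ S one one ⇒ S S one one one ⇒ one S one one one ⇒ one Z one one one ⇒ one S one one one one one ⇒ one S Z robot one one one one one ⇒ one one Z robot one one one one one ⇒ one one one robot one one one one one

S ⇒ Z   [S → Z]
Z ⇒ S one one   [Z → S one one]
S one one ⇒ S S one one one   [S → S S one]
S S one one one ⇒ one S one one one   [S → one]
one S one one one ⇒ one Z one one one   [S → Z]
one Z one one one ⇒ one S one one one one one   [Z → S one one]
one S one one one one one ⇒ one S Z robot one one one one one   [S → S Z robot]
one S Z robot one one one one one ⇒ one one Z robot one one one one one   [S → one]
one one Z robot one one one one one ⇒ one one one robot one one one one one   [Z → one]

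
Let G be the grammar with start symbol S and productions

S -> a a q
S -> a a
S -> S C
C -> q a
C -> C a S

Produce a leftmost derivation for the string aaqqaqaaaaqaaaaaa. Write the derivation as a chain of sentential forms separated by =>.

S=>SC=>SCC=>aaqCC=>aaqqaC=>aaqqaCaS=>aaqqaCaSaS=>aaqqaCaSaSaS=>aaqqaqaaSaSaS=>aaqqaqaaaaqaSaS=>aaqqaqaaaaqaaaaS=>aaqqaqaaaaqaaaaaa

S => SC   [S -> S C]
SC => SCC   [S -> S C]
SCC => aaqCC   [S -> a a q]
aaqCC => aaqqaC   [C -> q a]
aaqqaC => aaqqaCaS   [C -> C a S]
aaqqaCaS => aaqqaCaSaS   [C -> C a S]
aaqqaCaSaS => aaqqaCaSaSaS   [C -> C a S]
aaqqaCaSaSaS => aaqqaqaaSaSaS   [C -> q a]
aaqqaqaaSaSaS => aaqqaqaaaaqaSaS   [S -> a a q]
aaqqaqaaaaqaSaS => aaqqaqaaaaqaaaaS   [S -> a a]
aaqqaqaaaaqaaaaS => aaqqaqaaaaqaaaaaa   [S -> a a]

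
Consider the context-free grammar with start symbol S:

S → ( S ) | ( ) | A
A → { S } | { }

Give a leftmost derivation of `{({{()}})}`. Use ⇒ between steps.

S ⇒ A   [S → A]
A ⇒ {S}   [A → { S }]
{S} ⇒ {(S)}   [S → ( S )]
{(S)} ⇒ {(A)}   [S → A]
{(A)} ⇒ {({S})}   [A → { S }]
{({S})} ⇒ {({A})}   [S → A]
{({A})} ⇒ {({{S}})}   [A → { S }]
{({{S}})} ⇒ {({{()}})}   [S → ( )]

S ⇒ A ⇒ {S} ⇒ {(S)} ⇒ {(A)} ⇒ {({S})} ⇒ {({A})} ⇒ {({{S}})} ⇒ {({{()}})}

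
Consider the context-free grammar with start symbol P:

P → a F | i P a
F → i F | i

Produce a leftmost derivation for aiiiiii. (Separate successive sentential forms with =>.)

P=>aF=>aiF=>aiiF=>aiiiF=>aiiiiF=>aiiiiiF=>aiiiiii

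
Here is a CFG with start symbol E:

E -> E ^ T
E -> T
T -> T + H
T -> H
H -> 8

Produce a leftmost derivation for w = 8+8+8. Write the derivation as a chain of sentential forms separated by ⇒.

E⇒T⇒T+H⇒T+H+H⇒H+H+H⇒8+H+H⇒8+8+H⇒8+8+8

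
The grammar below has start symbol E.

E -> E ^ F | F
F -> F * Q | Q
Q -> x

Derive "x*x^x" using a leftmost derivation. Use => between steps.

E => E^F => F^F => F*Q^F => Q*Q^F => x*Q^F => x*x^F => x*x^Q => x*x^x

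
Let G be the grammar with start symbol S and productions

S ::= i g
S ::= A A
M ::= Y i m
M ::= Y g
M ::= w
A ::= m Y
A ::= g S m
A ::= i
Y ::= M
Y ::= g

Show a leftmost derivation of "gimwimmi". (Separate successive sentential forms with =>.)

S => AA => gSmA => gAAmA => giAmA => gimYmA => gimMmA => gimYimmA => gimMimmA => gimwimmA => gimwimmi

S => AA   [S ::= A A]
AA => gSmA   [A ::= g S m]
gSmA => gAAmA   [S ::= A A]
gAAmA => giAmA   [A ::= i]
giAmA => gimYmA   [A ::= m Y]
gimYmA => gimMmA   [Y ::= M]
gimMmA => gimYimmA   [M ::= Y i m]
gimYimmA => gimMimmA   [Y ::= M]
gimMimmA => gimwimmA   [M ::= w]
gimwimmA => gimwimmi   [A ::= i]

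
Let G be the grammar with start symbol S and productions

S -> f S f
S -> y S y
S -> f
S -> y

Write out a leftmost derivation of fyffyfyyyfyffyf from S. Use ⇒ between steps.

S ⇒ fSf ⇒ fySyf ⇒ fyfSfyf ⇒ fyffSffyf ⇒ fyffySyffyf ⇒ fyffyfSfyffyf ⇒ fyffyfySyfyffyf ⇒ fyffyfyyyfyffyf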